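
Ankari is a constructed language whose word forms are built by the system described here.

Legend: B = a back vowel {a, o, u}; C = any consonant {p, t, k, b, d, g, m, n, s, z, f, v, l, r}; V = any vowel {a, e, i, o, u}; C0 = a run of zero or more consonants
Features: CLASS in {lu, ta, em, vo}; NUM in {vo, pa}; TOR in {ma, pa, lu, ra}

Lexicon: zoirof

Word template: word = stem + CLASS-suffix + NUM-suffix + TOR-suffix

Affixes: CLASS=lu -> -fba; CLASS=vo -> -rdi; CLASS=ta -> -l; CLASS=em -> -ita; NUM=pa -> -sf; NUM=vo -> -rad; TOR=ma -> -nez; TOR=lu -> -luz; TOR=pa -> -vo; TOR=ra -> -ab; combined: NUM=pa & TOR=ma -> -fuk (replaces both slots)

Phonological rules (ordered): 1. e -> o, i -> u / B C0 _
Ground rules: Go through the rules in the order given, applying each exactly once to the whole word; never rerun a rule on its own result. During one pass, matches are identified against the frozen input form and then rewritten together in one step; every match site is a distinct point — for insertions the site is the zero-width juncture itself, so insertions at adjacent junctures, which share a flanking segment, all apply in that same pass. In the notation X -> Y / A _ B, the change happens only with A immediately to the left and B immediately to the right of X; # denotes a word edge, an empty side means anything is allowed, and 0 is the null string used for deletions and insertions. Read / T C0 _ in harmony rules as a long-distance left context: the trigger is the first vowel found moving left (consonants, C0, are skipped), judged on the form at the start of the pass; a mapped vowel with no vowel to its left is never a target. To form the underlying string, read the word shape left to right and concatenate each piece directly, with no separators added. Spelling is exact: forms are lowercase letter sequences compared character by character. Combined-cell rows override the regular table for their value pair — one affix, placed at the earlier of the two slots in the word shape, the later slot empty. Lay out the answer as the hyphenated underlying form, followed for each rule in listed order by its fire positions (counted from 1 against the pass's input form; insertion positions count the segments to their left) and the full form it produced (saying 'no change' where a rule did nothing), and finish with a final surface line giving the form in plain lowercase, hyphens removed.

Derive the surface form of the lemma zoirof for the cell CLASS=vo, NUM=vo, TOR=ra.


underlying: zoirof-rdi-rad-ab
1. e -> o, i -> u / B C0 _: fires at position(s) 3, 9: zourofrduradab
surface: zourofrduradab


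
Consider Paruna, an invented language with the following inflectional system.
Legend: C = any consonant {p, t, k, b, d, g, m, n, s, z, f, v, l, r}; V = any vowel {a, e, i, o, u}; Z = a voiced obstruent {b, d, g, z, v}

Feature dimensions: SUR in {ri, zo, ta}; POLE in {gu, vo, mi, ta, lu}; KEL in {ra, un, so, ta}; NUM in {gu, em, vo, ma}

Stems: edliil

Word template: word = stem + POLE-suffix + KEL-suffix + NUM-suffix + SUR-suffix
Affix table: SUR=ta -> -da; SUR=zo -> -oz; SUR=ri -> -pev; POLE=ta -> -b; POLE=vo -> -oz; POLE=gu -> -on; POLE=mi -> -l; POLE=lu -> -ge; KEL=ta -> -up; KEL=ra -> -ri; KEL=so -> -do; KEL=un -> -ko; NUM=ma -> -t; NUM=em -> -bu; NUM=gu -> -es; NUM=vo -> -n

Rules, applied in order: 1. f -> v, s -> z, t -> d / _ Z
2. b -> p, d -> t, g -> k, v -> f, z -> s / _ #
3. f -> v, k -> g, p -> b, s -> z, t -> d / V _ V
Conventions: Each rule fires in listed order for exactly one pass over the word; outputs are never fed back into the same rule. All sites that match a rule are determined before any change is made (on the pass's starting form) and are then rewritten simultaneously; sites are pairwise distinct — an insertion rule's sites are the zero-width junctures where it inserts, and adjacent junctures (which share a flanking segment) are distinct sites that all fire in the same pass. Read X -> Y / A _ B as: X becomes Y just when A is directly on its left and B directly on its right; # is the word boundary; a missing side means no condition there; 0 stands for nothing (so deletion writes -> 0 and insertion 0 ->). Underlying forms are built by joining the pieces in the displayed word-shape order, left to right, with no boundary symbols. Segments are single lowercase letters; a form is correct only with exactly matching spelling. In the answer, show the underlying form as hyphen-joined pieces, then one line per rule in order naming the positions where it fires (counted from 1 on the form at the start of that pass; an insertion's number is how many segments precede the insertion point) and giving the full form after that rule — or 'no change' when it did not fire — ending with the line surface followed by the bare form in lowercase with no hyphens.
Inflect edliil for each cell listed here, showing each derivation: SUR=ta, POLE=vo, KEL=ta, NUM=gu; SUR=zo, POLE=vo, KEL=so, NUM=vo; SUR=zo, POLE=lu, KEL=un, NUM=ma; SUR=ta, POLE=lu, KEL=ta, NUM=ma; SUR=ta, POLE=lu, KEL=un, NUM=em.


cell SUR=ta, POLE=vo, KEL=ta, NUM=gu:
underlying: edliil-oz-up-es-da
1. f -> v, s -> z, t -> d / _ Z: fires at position(s) 12: edliilozupezda
2. b -> p, d -> t, g -> k, v -> f, z -> s / _ #: no change
3. f -> v, k -> g, p -> b, s -> z, t -> d / V _ V: fires at position(s) 10: edliilozubezda
surface: edliilozubezda

cell SUR=zo, POLE=vo, KEL=so, NUM=vo:
underlying: edliil-oz-do-n-oz
1. f -> v, s -> z, t -> d / _ Z: no change
2. b -> p, d -> t, g -> k, v -> f, z -> s / _ #: fires at position(s) 13: edliilozdonos
3. f -> v, k -> g, p -> b, s -> z, t -> d / V _ V: no change
surface: edliilozdonos

cell SUR=zo, POLE=lu, KEL=un, NUM=ma:
underlying: edliil-ge-ko-t-oz
1. f -> v, s -> z, t -> d / _ Z: no change
2. b -> p, d -> t, g -> k, v -> f, z -> s / _ #: fires at position(s) 13: edliilgekotos
3. f -> v, k -> g, p -> b, s -> z, t -> d / V _ V: fires at position(s) 9, 11: edliilgegodos
surface: edliilgegodos

cell SUR=ta, POLE=lu, KEL=ta, NUM=ma:
underlying: edliil-ge-up-t-da
1. f -> v, s -> z, t -> d / _ Z: fires at position(s) 11: edliilgeupdda
2. b -> p, d -> t, g -> k, v -> f, z -> s / _ #: no change
3. f -> v, k -> g, p -> b, s -> z, t -> d / V _ V: no change
surface: edliilgeupdda

cell SUR=ta, POLE=lu, KEL=un, NUM=em:
underlying: edliil-ge-ko-bu-da
1. f -> v, s -> z, t -> d / _ Z: no change
2. b -> p, d -> t, g -> k, v -> f, z -> s / _ #: no change
3. f -> v, k -> g, p -> b, s -> z, t -> d / V _ V: fires at position(s) 9: edliilgegobuda
surface: edliilgegobuda


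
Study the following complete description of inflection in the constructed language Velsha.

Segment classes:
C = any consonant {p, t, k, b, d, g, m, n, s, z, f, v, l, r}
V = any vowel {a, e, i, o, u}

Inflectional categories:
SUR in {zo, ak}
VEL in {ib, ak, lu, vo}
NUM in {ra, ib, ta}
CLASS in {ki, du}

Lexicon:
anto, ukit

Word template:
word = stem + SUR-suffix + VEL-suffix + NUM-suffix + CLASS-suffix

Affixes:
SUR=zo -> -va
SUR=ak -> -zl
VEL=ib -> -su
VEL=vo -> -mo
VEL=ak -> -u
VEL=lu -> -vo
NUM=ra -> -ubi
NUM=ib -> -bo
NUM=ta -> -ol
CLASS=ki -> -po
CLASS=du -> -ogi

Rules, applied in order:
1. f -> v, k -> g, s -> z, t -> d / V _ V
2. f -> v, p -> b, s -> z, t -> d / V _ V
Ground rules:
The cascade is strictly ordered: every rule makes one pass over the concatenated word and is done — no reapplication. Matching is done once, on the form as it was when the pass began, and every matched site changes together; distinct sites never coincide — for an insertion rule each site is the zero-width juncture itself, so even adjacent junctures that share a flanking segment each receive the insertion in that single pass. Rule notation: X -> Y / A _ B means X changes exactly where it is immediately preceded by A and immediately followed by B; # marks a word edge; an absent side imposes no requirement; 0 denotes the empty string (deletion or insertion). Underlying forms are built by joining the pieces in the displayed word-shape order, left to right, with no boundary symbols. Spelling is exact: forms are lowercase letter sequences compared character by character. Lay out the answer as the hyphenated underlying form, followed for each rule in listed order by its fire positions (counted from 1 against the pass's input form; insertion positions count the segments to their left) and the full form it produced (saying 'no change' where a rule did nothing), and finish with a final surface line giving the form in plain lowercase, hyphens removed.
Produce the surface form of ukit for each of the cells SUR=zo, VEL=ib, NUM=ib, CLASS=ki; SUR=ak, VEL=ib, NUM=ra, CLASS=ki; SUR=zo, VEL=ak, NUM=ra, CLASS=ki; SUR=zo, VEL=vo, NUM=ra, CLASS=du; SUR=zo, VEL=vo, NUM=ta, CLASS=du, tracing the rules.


cell SUR=zo, VEL=ib, NUM=ib, CLASS=ki:
underlying: ukit-va-su-bo-po
1. f -> v, k -> g, s -> z, t -> d / V _ V: fires at position(s) 2, 7: ugitvazubopo
2. f -> v, p -> b, s -> z, t -> d / V _ V: fires at position(s) 11: ugitvazubobo
surface: ugitvazubobo

cell SUR=ak, VEL=ib, NUM=ra, CLASS=ki:
underlying: ukit-zl-su-ubi-po
1. f -> v, k -> g, s -> z, t -> d / V _ V: fires at position(s) 2: ugitzlsuubipo
2. f -> v, p -> b, s -> z, t -> d / V _ V: fires at position(s) 12: ugitzlsuubibo
surface: ugitzlsuubibo

cell SUR=zo, VEL=ak, NUM=ra, CLASS=ki:
underlying: ukit-va-u-ubi-po
1. f -> v, k -> g, s -> z, t -> d / V _ V: fires at position(s) 2: ugitvauubipo
2. f -> v, p -> b, s -> z, t -> d / V _ V: fires at position(s) 11: ugitvauubibo
surface: ugitvauubibo

cell SUR=zo, VEL=vo, NUM=ra, CLASS=du:
underlying: ukit-va-mo-ubi-ogi
1. f -> v, k -> g, s -> z, t -> d / V _ V: fires at position(s) 2: ugitvamoubiogi
2. f -> v, p -> b, s -> z, t -> d / V _ V: no change
surface: ugitvamoubiogi

cell SUR=zo, VEL=vo, NUM=ta, CLASS=du:
underlying: ukit-va-mo-ol-ogi
1. f -> v, k -> g, s -> z, t -> d / V _ V: fires at position(s) 2: ugitvamoologi
2. f -> v, p -> b, s -> z, t -> d / V _ V: no change
surface: ugitvamoologi


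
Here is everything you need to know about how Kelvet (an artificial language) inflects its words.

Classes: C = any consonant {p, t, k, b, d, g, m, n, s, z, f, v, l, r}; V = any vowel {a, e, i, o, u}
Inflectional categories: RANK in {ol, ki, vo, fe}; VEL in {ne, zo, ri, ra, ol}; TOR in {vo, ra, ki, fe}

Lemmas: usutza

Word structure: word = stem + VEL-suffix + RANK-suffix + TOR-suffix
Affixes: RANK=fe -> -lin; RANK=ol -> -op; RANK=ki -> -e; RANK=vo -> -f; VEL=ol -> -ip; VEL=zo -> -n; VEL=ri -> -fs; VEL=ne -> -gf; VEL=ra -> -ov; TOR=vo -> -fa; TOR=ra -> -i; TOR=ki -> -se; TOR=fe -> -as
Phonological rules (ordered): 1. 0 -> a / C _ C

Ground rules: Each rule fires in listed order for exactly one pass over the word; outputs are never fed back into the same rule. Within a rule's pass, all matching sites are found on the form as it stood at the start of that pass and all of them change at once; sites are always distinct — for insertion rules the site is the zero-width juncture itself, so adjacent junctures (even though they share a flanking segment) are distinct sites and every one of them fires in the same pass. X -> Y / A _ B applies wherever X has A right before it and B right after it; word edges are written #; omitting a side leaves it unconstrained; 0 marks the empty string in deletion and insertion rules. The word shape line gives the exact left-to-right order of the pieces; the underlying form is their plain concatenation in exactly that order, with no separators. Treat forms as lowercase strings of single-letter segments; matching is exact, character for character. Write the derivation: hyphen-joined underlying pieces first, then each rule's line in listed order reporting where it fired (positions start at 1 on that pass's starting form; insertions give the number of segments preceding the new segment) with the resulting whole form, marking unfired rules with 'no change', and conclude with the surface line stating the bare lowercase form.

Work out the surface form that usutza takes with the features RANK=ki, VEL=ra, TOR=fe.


underlying: usutza-ov-e-as
1. 0 -> a / C _ C: inserts after position(s) 4: usutazaoveas
surface: usutazaoveas


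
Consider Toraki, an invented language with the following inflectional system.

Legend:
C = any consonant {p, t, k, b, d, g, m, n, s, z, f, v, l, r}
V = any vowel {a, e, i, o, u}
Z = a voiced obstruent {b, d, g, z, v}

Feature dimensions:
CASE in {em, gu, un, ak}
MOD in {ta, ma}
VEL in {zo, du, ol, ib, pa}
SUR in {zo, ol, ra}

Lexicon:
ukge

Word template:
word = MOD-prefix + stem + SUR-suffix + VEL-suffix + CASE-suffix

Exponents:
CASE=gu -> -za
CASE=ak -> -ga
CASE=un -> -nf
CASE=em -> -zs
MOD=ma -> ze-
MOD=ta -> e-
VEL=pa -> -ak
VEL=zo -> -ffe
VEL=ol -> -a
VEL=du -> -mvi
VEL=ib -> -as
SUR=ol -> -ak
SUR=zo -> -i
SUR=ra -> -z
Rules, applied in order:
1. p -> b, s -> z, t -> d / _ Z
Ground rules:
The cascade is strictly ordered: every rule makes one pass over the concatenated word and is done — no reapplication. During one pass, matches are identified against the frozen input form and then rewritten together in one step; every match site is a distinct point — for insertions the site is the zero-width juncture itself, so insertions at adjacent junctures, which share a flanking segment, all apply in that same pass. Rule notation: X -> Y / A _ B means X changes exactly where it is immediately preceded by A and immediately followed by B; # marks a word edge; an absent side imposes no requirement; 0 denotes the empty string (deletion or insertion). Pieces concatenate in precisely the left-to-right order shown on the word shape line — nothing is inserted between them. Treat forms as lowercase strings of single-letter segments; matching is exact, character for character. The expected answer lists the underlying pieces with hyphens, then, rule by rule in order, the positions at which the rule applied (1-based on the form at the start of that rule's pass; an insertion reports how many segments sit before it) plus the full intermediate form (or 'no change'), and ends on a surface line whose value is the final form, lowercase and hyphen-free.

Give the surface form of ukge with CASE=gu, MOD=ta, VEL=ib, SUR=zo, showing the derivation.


underlying: e-ukge-i-as-za
1. p -> b, s -> z, t -> d / _ Z: fires at position(s) 8: eukgeiazza
surface: eukgeiazza


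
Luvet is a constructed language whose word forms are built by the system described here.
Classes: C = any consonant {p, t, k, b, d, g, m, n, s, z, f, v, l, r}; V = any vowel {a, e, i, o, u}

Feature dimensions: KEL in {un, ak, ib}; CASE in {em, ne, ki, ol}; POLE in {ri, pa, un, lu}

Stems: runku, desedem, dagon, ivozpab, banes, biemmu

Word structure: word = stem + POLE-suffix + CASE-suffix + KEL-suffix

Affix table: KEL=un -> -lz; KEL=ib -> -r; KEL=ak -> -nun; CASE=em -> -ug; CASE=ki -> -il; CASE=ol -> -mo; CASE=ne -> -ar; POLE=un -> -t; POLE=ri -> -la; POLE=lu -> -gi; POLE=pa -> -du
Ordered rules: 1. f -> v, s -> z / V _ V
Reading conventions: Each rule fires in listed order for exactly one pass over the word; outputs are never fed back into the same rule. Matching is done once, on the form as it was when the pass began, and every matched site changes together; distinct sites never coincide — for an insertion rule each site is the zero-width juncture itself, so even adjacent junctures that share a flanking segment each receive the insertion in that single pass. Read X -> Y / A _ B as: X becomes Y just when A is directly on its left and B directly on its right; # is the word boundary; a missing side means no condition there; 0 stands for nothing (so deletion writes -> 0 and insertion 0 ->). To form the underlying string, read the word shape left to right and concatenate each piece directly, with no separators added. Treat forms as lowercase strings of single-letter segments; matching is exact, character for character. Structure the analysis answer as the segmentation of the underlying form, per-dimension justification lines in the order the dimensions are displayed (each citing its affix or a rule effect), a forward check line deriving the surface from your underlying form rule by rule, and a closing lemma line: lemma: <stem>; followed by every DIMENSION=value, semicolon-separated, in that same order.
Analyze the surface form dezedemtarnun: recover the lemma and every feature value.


underlying: desedem-t-ar-nun
KEL=ak - signalled by the affix -nun
CASE=ne - signalled by the affix -ar
POLE=un - signalled by the affix -t
check: desedemtarnun -> dezedemtarnun
lemma: desedem; KEL=ak; CASE=ne; POLE=un


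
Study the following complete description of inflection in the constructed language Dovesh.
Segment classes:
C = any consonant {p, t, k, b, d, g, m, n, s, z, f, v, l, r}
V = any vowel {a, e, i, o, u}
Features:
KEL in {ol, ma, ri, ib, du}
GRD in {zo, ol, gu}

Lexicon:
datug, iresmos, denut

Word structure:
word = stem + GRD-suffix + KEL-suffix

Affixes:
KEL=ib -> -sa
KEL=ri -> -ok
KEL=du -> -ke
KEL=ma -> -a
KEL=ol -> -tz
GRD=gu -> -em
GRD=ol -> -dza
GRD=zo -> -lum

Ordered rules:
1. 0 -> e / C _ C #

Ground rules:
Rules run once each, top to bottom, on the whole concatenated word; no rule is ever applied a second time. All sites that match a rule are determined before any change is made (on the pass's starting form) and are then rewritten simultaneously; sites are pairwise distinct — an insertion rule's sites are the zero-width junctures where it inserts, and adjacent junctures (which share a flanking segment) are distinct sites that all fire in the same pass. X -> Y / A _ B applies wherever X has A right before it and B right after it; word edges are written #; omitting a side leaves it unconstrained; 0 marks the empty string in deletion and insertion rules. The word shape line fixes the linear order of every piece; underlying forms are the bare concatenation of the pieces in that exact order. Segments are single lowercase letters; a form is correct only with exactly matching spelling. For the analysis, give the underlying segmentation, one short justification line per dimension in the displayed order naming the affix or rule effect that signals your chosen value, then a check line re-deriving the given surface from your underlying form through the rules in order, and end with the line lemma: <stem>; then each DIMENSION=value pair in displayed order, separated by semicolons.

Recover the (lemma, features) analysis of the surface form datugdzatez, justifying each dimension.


underlying: datug-dza-tz
KEL=ol - signalled by the affix -tz
GRD=ol - signalled by the affix -dza
check: datugdzatz -> datugdzatez
lemma: datug; KEL=ol; GRD=ol


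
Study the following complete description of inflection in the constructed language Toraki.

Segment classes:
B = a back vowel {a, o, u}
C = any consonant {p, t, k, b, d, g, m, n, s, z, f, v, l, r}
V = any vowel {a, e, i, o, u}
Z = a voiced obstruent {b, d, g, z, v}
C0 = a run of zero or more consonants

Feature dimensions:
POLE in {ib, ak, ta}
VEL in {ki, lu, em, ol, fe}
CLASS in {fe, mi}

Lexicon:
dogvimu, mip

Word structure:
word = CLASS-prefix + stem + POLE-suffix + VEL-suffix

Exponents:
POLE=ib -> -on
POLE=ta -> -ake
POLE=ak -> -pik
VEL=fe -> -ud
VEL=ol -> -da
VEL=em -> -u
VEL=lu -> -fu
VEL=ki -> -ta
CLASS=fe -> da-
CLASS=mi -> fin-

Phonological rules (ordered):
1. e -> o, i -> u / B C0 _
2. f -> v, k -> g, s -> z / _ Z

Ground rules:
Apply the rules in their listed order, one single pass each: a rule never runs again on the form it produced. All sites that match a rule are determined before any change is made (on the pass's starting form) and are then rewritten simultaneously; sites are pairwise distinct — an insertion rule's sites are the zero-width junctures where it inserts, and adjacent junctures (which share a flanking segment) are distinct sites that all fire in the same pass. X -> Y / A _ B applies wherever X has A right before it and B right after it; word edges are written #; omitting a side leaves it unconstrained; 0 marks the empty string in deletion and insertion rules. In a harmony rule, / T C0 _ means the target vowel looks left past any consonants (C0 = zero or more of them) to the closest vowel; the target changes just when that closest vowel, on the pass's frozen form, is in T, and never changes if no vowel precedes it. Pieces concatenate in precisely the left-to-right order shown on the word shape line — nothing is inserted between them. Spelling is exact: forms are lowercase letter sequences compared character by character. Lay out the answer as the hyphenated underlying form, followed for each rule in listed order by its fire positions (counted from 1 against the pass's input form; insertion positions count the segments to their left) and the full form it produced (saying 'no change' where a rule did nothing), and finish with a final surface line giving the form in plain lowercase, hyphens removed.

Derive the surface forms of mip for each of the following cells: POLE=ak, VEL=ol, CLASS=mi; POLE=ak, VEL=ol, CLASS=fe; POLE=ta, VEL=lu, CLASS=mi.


cell POLE=ak, VEL=ol, CLASS=mi:
underlying: fin-mip-pik-da
1. e -> o, i -> u / B C0 _: no change
2. f -> v, k -> g, s -> z / _ Z: fires at position(s) 9: finmippigda
surface: finmippigda

cell POLE=ak, VEL=ol, CLASS=fe:
underlying: da-mip-pik-da
1. e -> o, i -> u / B C0 _: fires at position(s) 4: damuppikda
2. f -> v, k -> g, s -> z / _ Z: fires at position(s) 8: damuppigda
surface: damuppigda

cell POLE=ta, VEL=lu, CLASS=mi:
underlying: fin-mip-ake-fu
1. e -> o, i -> u / B C0 _: fires at position(s) 9: finmipakofu
2. f -> v, k -> g, s -> z / _ Z: no change
surface: finmipakofu


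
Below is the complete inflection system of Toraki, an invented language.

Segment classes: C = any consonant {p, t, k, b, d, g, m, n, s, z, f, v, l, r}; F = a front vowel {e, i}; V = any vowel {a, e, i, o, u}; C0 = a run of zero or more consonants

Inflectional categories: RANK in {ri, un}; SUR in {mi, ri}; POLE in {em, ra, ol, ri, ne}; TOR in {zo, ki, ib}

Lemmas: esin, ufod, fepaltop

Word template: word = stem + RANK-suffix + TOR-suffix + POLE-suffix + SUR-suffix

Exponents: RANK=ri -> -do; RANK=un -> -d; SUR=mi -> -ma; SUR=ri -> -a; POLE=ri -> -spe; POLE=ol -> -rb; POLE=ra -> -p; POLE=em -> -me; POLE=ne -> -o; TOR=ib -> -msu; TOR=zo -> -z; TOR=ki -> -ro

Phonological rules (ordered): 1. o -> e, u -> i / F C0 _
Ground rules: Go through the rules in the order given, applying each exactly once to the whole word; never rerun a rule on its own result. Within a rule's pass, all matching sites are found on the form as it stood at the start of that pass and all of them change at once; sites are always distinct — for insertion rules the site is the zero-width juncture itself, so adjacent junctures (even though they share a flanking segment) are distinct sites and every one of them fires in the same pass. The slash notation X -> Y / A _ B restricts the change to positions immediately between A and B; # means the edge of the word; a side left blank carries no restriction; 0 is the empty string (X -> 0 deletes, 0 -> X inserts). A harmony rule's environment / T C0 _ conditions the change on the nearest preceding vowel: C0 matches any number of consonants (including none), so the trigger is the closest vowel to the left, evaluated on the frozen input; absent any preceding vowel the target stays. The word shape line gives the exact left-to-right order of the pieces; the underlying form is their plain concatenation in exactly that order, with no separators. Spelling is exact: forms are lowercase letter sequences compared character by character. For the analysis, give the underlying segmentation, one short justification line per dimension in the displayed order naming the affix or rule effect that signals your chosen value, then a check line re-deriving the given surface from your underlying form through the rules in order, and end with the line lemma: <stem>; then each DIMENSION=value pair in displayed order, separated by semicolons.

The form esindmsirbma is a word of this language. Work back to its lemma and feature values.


underlying: esin-d-msu-rb-ma
RANK=un - signalled by the affix -d
SUR=mi - signalled by the affix -ma
POLE=ol - signalled by the affix -rb
TOR=ib - signalled by the affix -msu
check: esindmsurbma -> esindmsirbma
lemma: esin; RANK=un; SUR=mi; POLE=ol; TOR=ib


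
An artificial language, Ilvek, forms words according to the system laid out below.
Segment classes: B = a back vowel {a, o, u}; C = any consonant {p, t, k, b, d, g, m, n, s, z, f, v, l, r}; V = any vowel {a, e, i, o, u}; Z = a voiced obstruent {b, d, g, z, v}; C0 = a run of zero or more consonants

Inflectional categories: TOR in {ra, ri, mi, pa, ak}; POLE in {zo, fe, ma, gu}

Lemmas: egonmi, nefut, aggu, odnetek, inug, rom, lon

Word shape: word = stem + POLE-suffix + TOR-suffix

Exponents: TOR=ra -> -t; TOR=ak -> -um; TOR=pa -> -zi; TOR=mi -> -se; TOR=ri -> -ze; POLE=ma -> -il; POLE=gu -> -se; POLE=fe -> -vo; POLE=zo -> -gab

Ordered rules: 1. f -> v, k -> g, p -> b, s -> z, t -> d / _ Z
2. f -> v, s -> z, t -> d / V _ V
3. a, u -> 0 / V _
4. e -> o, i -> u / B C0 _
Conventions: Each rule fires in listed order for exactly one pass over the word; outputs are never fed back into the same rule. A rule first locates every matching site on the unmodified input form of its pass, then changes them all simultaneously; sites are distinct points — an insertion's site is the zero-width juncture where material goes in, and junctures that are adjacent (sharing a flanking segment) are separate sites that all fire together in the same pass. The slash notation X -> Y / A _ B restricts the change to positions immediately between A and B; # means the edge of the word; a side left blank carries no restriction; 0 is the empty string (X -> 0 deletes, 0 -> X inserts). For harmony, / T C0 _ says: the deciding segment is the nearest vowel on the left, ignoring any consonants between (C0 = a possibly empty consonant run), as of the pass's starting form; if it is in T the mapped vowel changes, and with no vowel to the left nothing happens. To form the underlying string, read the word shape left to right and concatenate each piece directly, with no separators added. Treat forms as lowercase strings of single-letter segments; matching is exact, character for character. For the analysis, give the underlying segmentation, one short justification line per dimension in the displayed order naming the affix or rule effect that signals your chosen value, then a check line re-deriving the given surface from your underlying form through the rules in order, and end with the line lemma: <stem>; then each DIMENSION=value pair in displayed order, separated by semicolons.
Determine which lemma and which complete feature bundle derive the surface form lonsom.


underlying: lon-se-um
TOR=ak - signalled by the affix -um
POLE=gu - signalled by the affix -se
check: lonseum -> lonseum -> lonseum -> lonsem -> lonsom
lemma: lon; TOR=ak; POLE=gu


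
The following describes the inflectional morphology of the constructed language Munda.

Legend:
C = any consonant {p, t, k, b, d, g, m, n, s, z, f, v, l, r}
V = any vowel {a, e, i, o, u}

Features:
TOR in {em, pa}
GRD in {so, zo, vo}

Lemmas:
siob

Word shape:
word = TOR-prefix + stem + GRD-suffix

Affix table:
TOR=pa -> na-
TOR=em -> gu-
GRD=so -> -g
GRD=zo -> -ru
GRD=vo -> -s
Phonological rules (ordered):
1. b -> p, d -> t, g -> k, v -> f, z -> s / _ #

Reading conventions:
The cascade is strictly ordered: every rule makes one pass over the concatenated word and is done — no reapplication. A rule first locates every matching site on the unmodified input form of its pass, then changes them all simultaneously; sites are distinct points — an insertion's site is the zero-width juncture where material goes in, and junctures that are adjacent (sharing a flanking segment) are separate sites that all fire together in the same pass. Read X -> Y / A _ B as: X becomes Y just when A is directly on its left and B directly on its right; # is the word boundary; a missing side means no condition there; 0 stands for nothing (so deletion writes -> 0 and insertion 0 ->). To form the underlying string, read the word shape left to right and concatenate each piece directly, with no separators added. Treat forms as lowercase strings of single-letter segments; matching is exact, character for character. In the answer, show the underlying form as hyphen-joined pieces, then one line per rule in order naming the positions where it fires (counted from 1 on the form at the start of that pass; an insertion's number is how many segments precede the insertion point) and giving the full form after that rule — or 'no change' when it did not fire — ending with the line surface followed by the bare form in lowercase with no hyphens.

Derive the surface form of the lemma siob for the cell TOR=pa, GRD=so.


underlying: na-siob-g
1. b -> p, d -> t, g -> k, v -> f, z -> s / _ #: fires at position(s) 7: nasiobk
surface: nasiobk


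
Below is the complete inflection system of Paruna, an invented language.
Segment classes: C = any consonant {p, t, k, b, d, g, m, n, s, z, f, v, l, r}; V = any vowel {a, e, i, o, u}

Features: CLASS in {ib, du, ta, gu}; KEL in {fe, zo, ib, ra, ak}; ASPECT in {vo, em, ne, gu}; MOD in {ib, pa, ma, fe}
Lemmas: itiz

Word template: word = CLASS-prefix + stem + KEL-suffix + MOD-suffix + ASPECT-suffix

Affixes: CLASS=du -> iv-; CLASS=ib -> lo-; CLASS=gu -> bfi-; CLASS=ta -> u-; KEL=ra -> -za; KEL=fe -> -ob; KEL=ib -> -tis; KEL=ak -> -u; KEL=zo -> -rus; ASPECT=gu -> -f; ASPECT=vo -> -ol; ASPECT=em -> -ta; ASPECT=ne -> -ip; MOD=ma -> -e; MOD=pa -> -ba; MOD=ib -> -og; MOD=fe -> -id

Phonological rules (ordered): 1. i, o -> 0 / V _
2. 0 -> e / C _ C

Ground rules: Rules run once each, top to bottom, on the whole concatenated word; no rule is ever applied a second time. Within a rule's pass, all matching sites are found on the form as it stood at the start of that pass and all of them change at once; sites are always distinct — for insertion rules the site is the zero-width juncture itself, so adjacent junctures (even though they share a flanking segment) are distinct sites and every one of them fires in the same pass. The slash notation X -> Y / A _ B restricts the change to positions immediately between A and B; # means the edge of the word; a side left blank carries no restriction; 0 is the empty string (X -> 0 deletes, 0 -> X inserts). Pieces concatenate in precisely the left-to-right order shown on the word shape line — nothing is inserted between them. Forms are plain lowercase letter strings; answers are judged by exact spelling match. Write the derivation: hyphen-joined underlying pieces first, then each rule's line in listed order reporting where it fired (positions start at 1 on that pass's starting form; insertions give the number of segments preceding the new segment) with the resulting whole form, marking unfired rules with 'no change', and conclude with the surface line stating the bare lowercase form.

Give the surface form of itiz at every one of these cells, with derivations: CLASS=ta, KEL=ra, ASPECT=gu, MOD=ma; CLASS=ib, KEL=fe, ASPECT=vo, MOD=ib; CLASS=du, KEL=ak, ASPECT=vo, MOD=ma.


cell CLASS=ta, KEL=ra, ASPECT=gu, MOD=ma:
underlying: u-itiz-za-e-f
1. i, o -> 0 / V _: fires at position(s) 2: utizzaef
2. 0 -> e / C _ C: inserts after position(s) 4: utizezaef
surface: utizezaef

cell CLASS=ib, KEL=fe, ASPECT=vo, MOD=ib:
underlying: lo-itiz-ob-og-ol
1. i, o -> 0 / V _: fires at position(s) 3: lotizobogol
2. 0 -> e / C _ C: no change
surface: lotizobogol

cell CLASS=du, KEL=ak, ASPECT=vo, MOD=ma:
underlying: iv-itiz-u-e-ol
1. i, o -> 0 / V _: fires at position(s) 9: ivitizuel
2. 0 -> e / C _ C: no change
surface: ivitizuel


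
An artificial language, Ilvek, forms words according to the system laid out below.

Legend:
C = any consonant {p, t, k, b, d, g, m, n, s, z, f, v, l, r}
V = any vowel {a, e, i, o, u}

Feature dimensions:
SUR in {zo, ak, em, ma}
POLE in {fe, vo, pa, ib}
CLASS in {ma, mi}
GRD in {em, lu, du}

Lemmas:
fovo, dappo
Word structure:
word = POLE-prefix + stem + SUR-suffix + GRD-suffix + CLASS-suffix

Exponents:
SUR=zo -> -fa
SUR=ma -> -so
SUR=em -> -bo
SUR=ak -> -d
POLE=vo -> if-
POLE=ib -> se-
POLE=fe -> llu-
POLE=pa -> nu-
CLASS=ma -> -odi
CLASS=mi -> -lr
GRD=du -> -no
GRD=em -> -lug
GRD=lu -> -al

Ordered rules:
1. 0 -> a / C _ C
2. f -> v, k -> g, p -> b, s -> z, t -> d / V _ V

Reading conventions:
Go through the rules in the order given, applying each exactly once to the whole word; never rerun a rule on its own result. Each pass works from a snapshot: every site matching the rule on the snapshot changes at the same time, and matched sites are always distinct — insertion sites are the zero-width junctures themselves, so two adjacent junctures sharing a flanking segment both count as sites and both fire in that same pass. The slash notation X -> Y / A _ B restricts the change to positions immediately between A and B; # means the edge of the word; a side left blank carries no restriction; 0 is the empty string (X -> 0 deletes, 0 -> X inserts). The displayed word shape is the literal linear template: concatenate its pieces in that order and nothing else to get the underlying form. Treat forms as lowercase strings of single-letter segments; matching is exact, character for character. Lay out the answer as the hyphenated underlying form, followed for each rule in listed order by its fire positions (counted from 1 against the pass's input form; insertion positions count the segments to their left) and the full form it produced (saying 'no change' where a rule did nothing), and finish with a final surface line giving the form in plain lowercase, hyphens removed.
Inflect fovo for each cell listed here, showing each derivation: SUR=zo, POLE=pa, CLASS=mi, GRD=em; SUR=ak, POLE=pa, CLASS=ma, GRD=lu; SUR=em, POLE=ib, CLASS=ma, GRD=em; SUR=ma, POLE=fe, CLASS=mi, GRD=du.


cell SUR=zo, POLE=pa, CLASS=mi, GRD=em:
underlying: nu-fovo-fa-lug-lr
1. 0 -> a / C _ C: inserts after position(s) 11, 12: nufovofalugalar
2. f -> v, k -> g, p -> b, s -> z, t -> d / V _ V: fires at position(s) 3, 7: nuvovovalugalar
surface: nuvovovalugalar

cell SUR=ak, POLE=pa, CLASS=ma, GRD=lu:
underlying: nu-fovo-d-al-odi
1. 0 -> a / C _ C: no change
2. f -> v, k -> g, p -> b, s -> z, t -> d / V _ V: fires at position(s) 3: nuvovodalodi
surface: nuvovodalodi

cell SUR=em, POLE=ib, CLASS=ma, GRD=em:
underlying: se-fovo-bo-lug-odi
1. 0 -> a / C _ C: no change
2. f -> v, k -> g, p -> b, s -> z, t -> d / V _ V: fires at position(s) 3: sevovobolugodi
surface: sevovobolugodi

cell SUR=ma, POLE=fe, CLASS=mi, GRD=du:
underlying: llu-fovo-so-no-lr
1. 0 -> a / C _ C: inserts after position(s) 1, 12: lalufovosonolar
2. f -> v, k -> g, p -> b, s -> z, t -> d / V _ V: fires at position(s) 5, 9: laluvovozonolar
surface: laluvovozonolar


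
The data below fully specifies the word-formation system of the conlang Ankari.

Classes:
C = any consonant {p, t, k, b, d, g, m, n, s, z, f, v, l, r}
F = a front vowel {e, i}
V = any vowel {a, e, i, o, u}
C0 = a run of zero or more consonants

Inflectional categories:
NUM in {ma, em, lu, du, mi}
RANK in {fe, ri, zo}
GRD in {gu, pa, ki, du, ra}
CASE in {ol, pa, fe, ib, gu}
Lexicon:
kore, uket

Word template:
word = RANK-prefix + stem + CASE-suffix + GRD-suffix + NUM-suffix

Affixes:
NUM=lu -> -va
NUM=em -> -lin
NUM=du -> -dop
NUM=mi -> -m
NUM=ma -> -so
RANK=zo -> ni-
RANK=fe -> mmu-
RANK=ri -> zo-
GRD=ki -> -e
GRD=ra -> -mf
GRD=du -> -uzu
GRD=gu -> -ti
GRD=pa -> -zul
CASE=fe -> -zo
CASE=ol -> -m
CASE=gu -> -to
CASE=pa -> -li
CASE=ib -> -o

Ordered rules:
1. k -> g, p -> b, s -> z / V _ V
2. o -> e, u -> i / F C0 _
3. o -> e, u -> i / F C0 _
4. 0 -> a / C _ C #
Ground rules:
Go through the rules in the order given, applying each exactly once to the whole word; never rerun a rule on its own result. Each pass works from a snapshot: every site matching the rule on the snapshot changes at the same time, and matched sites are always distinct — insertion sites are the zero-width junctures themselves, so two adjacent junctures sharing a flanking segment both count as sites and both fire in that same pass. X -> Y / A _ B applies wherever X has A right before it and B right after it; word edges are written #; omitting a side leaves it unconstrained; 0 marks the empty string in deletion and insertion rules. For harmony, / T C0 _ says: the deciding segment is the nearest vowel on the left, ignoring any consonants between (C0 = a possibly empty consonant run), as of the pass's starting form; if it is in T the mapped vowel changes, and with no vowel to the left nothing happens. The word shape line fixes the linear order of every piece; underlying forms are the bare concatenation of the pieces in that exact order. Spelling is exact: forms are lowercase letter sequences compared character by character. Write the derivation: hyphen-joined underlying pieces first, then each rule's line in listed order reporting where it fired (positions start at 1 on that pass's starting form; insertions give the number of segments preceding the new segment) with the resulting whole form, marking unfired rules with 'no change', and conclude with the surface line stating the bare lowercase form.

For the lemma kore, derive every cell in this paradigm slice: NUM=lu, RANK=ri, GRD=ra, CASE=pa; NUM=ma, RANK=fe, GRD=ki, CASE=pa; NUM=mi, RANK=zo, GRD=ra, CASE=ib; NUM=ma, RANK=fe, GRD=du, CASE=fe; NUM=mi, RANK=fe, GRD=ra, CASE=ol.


cell NUM=lu, RANK=ri, GRD=ra, CASE=pa:
underlying: zo-kore-li-mf-va
1. k -> g, p -> b, s -> z / V _ V: fires at position(s) 3: zogorelimfva
2. o -> e, u -> i / F C0 _: no change
3. o -> e, u -> i / F C0 _: no change
4. 0 -> a / C _ C #: no change
surface: zogorelimfva

cell NUM=ma, RANK=fe, GRD=ki, CASE=pa:
underlying: mmu-kore-li-e-so
1. k -> g, p -> b, s -> z / V _ V: fires at position(s) 4, 11: mmugoreliezo
2. o -> e, u -> i / F C0 _: fires at position(s) 12: mmugorelieze
3. o -> e, u -> i / F C0 _: no change
4. 0 -> a / C _ C #: no change
surface: mmugorelieze

cell NUM=mi, RANK=zo, GRD=ra, CASE=ib:
underlying: ni-kore-o-mf-m
1. k -> g, p -> b, s -> z / V _ V: fires at position(s) 3: nigoreomfm
2. o -> e, u -> i / F C0 _: fires at position(s) 4, 7: nigereemfm
3. o -> e, u -> i / F C0 _: no change
4. 0 -> a / C _ C #: inserts after position(s) 9: nigereemfam
surface: nigereemfam

cell NUM=ma, RANK=fe, GRD=du, CASE=fe:
underlying: mmu-kore-zo-uzu-so
1. k -> g, p -> b, s -> z / V _ V: fires at position(s) 4, 13: mmugorezouzuzo
2. o -> e, u -> i / F C0 _: fires at position(s) 9: mmugorezeuzuzo
3. o -> e, u -> i / F C0 _: fires at position(s) 10: mmugorezeizuzo
4. 0 -> a / C _ C #: no change
surface: mmugorezeizuzo

cell NUM=mi, RANK=fe, GRD=ra, CASE=ol:
underlying: mmu-kore-m-mf-m
1. k -> g, p -> b, s -> z / V _ V: fires at position(s) 4: mmugoremmfm
2. o -> e, u -> i / F C0 _: no change
3. o -> e, u -> i / F C0 _: no change
4. 0 -> a / C _ C #: inserts after position(s) 10: mmugoremmfam
surface: mmugoremmfam


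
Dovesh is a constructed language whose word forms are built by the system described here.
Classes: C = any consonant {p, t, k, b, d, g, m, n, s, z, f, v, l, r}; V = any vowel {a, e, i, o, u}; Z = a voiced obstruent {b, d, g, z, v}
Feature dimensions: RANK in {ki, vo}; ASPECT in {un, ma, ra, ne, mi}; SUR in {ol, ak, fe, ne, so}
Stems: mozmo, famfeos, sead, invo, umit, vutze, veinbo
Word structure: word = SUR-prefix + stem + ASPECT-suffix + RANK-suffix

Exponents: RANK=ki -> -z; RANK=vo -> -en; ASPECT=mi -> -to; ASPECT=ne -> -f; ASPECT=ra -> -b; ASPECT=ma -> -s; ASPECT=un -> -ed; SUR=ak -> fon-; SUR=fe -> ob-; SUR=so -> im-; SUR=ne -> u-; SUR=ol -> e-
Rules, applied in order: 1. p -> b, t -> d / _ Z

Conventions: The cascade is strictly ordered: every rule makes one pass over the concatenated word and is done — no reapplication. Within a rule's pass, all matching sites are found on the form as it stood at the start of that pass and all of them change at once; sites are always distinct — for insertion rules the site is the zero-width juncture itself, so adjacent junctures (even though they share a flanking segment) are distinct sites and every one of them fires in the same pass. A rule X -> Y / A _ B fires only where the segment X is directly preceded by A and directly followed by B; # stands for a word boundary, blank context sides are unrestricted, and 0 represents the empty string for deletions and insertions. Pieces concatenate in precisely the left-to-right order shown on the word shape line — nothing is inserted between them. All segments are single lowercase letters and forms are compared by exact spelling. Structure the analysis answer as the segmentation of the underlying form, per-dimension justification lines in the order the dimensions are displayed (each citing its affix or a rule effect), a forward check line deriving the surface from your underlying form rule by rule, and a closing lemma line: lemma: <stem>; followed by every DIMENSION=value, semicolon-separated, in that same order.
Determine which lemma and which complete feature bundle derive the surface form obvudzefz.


underlying: ob-vutze-f-z
RANK=ki - signalled by the affix -z
ASPECT=ne - signalled by the affix -f
SUR=fe - signalled by the affix ob-
check: obvutzefz -> obvudzefz
lemma: vutze; RANK=ki; ASPECT=ne; SUR=fe
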